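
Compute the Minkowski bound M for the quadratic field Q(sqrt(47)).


d = 47, d mod 4 = 3, so disc(K) = 4d = 188; |disc(K)| = 188
Real quadratic field, so n = 2, s = r2 = 0, r1 = 2
M = (n!/n^n) * (4/pi)^s * sqrt(|disc(K)|) = (2!/2^2) * (4/pi)^0 * sqrt(188)
= 0.5 * 1.000000 * 13.711309
= 6.8557

6.8557


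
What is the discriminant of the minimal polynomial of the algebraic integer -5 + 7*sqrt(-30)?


The element -5 + 7*sqrt(-30) has minimal polynomial:
x^2 + 10*x + 1495
Discriminant = (10)^2 - 4*(1495)
= 100 - 5980
= -5880

-5880


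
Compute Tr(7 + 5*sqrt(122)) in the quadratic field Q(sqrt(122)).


Tr(a + b*sqrt(d)) = (a + b*sqrt(d)) + (a - b*sqrt(d)) = 2a
= 2 * (7)
= 14

14


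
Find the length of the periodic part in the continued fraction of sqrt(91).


Run the CF algorithm for sqrt(91).
a_0 = floor(sqrt(91)) = 9; set m_0=0, q_0=1.
Recurrence: m' = q*a - m,  q' = (d - m'^2)/q,  a' = floor((a_0 + m')/q').
  step 1: m=9, q=10, a=1
  step 2: m=1, q=9, a=1
  step 3: m=8, q=3, a=5
  step 4: m=7, q=14, a=1
  step 5: m=7, q=3, a=5
  step 6: m=8, q=9, a=1
  step 7: m=1, q=10, a=1
  step 8: m=9, q=1, a=18
a_8 = 2*a_0 = 18, so the period closes here.
sqrt(91) = [9; 1, 1, 5, 1, 5, 1, 1, 18]
Period length = 8

8


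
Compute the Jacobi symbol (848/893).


Compute (848/893) via quadratic reciprocity:
  pull out 2: (2/893) = -1  (since 893 mod 8 = 5)
  pull out 2: (2/893) = -1  (since 893 mod 8 = 5)
  pull out 2: (2/893) = -1  (since 893 mod 8 = 5)
  pull out 2: (2/893) = -1  (since 893 mod 8 = 5)
  reciprocity: (53/893) -> +(893/53)
  reduce: (45/53)
  reciprocity: (45/53) -> +(53/45)
  reduce: (8/45)
  pull out 2: (2/45) = -1  (since 45 mod 8 = 5)
  pull out 2: (2/45) = -1  (since 45 mod 8 = 5)
  pull out 2: (2/45) = -1  (since 45 mod 8 = 5)
  (1/45) = 1
Product of signs = -1

-1


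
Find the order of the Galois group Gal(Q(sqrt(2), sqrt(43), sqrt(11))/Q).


The 3 square roots of distinct primes are multiplicatively independent over Q,
so [K:Q] = 2^3 and Gal(K/Q) is isomorphic to (Z/2Z)^3.
|Gal| = 2^3 = 8

8


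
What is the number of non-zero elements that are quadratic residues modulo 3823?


For prime p, the number of non-zero quadratic residues is (p-1)/2.
= (3823-1)/2
= 1911

1911


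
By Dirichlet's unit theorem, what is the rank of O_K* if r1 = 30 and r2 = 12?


By Dirichlet's unit theorem:
rank = r1 + r2 - 1
= 30 + 12 - 1
= 41

41


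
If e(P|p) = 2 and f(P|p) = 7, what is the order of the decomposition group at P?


|D_P| = e * f
= 2 * 7
= 14

14


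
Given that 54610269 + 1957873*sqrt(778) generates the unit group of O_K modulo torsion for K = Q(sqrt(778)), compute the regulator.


epsilon = 54610269 + 1957873*sqrt(778)
= 1.0922e+08
R = ln(1.0922e+08)
= 18.5089

18.5089


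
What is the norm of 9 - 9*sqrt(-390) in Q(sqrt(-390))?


N(a + b*sqrt(d)) = a^2 - d*b^2
= (9)^2 - (-390)*(-9)^2
= 81 + 31590
= 31671

31671


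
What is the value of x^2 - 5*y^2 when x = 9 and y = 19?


x^2 - d*y^2
= 9^2 - 5*19^2
= 81 - 1805
= -1724

-1724


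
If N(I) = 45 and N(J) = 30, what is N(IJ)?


N(IJ) = N(I) * N(J)
= 45 * 30
= 1350

1350


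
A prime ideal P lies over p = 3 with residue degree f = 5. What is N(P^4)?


N(P^a) = p^(a*f)
= 3^(4*5)
= 3^20
= 3486784401

3486784401


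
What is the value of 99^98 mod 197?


p = 197 is prime and the exponent is (p-1)/2 = 98, so by Euler's criterion 99^98 = (99/197) = +1 or -1 mod 197.
Compute by square-and-multiply:
  98 = 64 + 32 + 2 (binary 1100010)
  Repeated squaring mod 197: 99^1 = 99, 99^2 = 148, 99^4 = 37, 99^8 = 187, 99^16 = 100, 99^32 = 150, 99^64 = 42
  99^98 = 99^64 * 99^32 * 99^2 = 42 * 150 * 148 mod 197
    42 * 150 = 6300 = 193 mod 197
    193 * 148 = 28564 = 196 mod 197
  99^98 = 196 mod 197
Result 196 = p - 1 = -1 mod 197: 99 is a quadratic non-residue mod 197. As a residue in [0, p-1] the value is 196.
99^98 mod 197 = 196

196


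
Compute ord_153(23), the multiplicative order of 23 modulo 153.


We want ord_153(23), the smallest k >= 1 with 23^k = 1 mod 153.
n = 153 = 3^2 * 17, phi(153) = 96; the order divides phi(n).
Divisors of 96: 1, 2, 3, 4, 6, 8, 12, 16, 24, 32, 48, 96
Repeated squaring mod 153: 23^1 = 23, 23^2 = 70, 23^4 = 4, 23^8 = 16, 23^16 = 103, 23^32 = 52, 23^64 = 103
Test divisors in increasing order:
  k=1: 23^1 = 23 mod 153
  k=2: 23^2 = 70 mod 153
  k=3: 23^3 = 70 * 23 = 80 mod 153
  k=4: 23^4 = 4 mod 153
  k=6: 23^6 = 4 * 70 = 127 mod 153
  k=8: 23^8 = 16 mod 153
  k=12: 23^12 = 16 * 4 = 64 mod 153
  k=16: 23^16 = 103 mod 153
  k=24: 23^24 = 103 * 16 = 118 mod 153
  k=32: 23^32 = 52 mod 153
  k=48: 23^48 = 52 * 103 = 1 mod 153  <- first divisor giving 1
Order = 48

48


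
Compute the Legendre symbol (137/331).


p = 331 is prime, so compute (137/331) with the reciprocity algorithm (Jacobi-symbol steps: pull out 2s via (2/n), flip via reciprocity, reduce):
  reciprocity: (137/331) -> +(331/137)
  reduce: (57/137)
  reciprocity: (57/137) -> +(137/57)
  reduce: (23/57)
  reciprocity: (23/57) -> +(57/23)
  reduce: (11/23)
  reciprocity: (11/23) -> -(23/11)
  reduce: (1/11)
  (1/11) = 1
Product of signs = -1
(137/331) = -1

-1


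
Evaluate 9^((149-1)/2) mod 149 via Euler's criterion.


p = 149 is prime and the exponent is (p-1)/2 = 74, so by Euler's criterion 9^74 = (9/149) = +1 or -1 mod 149.
Compute by square-and-multiply:
  74 = 64 + 8 + 2 (binary 1001010)
  Repeated squaring mod 149: 9^1 = 9, 9^2 = 81, 9^4 = 5, 9^8 = 25, 9^16 = 29, 9^32 = 96, 9^64 = 127
  9^74 = 9^64 * 9^8 * 9^2 = 127 * 25 * 81 mod 149
    127 * 25 = 3175 = 46 mod 149
    46 * 81 = 3726 = 1 mod 149
  9^74 = 1 mod 149
Result 1: 9 is a quadratic residue mod 149.
9^74 mod 149 = 1

1


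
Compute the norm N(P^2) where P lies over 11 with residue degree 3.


N(P^a) = p^(a*f)
= 11^(2*3)
= 11^6
= 1771561

1771561


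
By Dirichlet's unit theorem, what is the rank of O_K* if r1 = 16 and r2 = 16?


By Dirichlet's unit theorem:
rank = r1 + r2 - 1
= 16 + 16 - 1
= 31

31


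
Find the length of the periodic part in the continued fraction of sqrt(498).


Run the CF algorithm for sqrt(498).
a_0 = floor(sqrt(498)) = 22; set m_0=0, q_0=1.
Recurrence: m' = q*a - m,  q' = (d - m'^2)/q,  a' = floor((a_0 + m')/q').
  step 1: m=22, q=14, a=3
  step 2: m=20, q=7, a=6
  step 3: m=22, q=2, a=22
  step 4: m=22, q=7, a=6
  step 5: m=20, q=14, a=3
  step 6: m=22, q=1, a=44
a_6 = 2*a_0 = 44, so the period closes here.
sqrt(498) = [22; 3, 6, 22, 6, 3, 44]
Period length = 6

6


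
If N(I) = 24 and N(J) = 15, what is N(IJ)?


N(IJ) = N(I) * N(J)
= 24 * 15
= 360

360


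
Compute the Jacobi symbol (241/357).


Compute (241/357) via quadratic reciprocity:
  reciprocity: (241/357) -> +(357/241)
  reduce: (116/241)
  pull out 2: (2/241) = +1  (since 241 mod 8 = 1)
  pull out 2: (2/241) = +1  (since 241 mod 8 = 1)
  reciprocity: (29/241) -> +(241/29)
  reduce: (9/29)
  reciprocity: (9/29) -> +(29/9)
  reduce: (2/9)
  pull out 2: (2/9) = +1  (since 9 mod 8 = 1)
  (1/9) = 1
Product of signs = 1

1


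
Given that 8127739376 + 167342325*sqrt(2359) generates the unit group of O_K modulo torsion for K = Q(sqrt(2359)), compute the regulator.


epsilon = 8127739376 + 167342325*sqrt(2359)
= 1.6255e+10
R = ln(1.6255e+10)
= 23.5117

23.5117


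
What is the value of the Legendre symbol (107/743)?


p = 743 is prime, so compute (107/743) with the reciprocity algorithm (Jacobi-symbol steps: pull out 2s via (2/n), flip via reciprocity, reduce):
  reciprocity: (107/743) -> -(743/107)
  reduce: (101/107)
  reciprocity: (101/107) -> +(107/101)
  reduce: (6/101)
  pull out 2: (2/101) = -1  (since 101 mod 8 = 5)
  reciprocity: (3/101) -> +(101/3)
  reduce: (2/3)
  pull out 2: (2/3) = -1  (since 3 mod 8 = 3)
  (1/3) = 1
Product of signs = -1
(107/743) = -1

-1


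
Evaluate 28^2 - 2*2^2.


x^2 - d*y^2
= 28^2 - 2*2^2
= 784 - 8
= 776

776


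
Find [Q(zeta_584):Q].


The degree equals Euler's totient phi(584).
584 = 2^3 * 73
phi(584) = 288

288


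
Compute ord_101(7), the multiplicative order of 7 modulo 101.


We want ord_101(7), the smallest k >= 1 with 7^k = 1 mod 101.
n = 101 = 101, phi(101) = 100; the order divides phi(n).
Divisors of 100: 1, 2, 4, 5, 10, 20, 25, 50, 100
Repeated squaring mod 101: 7^1 = 7, 7^2 = 49, 7^4 = 78, 7^8 = 24, 7^16 = 71, 7^32 = 92, 7^64 = 81
Test divisors in increasing order:
  k=1: 7^1 = 7 mod 101
  k=2: 7^2 = 49 mod 101
  k=4: 7^4 = 78 mod 101
  k=5: 7^5 = 78 * 7 = 41 mod 101
  k=10: 7^10 = 24 * 49 = 65 mod 101
  k=20: 7^20 = 71 * 78 = 84 mod 101
  k=25: 7^25 = 71 * 24 * 7 = 10 mod 101
  k=50: 7^50 = 92 * 71 * 49 = 100 mod 101
  k=100: 7^100 = 81 * 92 * 78 = 1 mod 101  <- first divisor giving 1
Order = 100

100


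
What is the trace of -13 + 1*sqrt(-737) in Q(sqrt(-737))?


Tr(a + b*sqrt(d)) = (a + b*sqrt(d)) + (a - b*sqrt(d)) = 2a
= 2 * (-13)
= -26

-26


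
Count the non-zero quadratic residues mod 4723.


For prime p, the number of non-zero quadratic residues is (p-1)/2.
= (4723-1)/2
= 2361

2361


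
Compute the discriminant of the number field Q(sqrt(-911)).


For K = Q(sqrt(d)) with d squarefree: disc(K) = d if d = 1 mod 4, and disc(K) = 4d if d = 2 or 3 mod 4.
Here d = -911, and d mod 4 = 1.
d = 1 mod 4 (O_K = Z[(1+sqrt(d))/2]), so disc(K) = d = -911

-911


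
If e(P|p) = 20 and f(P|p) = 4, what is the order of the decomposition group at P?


|D_P| = e * f
= 20 * 4
= 80

80


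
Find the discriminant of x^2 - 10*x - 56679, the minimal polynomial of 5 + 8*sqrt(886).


The element 5 + 8*sqrt(886) has minimal polynomial:
x^2 - 10*x - 56679
Discriminant = (-10)^2 - 4*(-56679)
= 100 + 226716
= 226816

226816


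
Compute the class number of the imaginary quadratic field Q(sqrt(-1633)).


K = Q(sqrt(-1633)). d mod 4 = 3, so D = disc(K) = 4d = -6532
h(K) equals the number of primitive reduced positive-definite forms (a, b, c) = a*x^2 + b*x*y + c*y^2 with b^2 - 4ac = D,
where reduced means |b| <= a <= c, with b >= 0 whenever |b| = a or a = c, and primitive means gcd(a, b, c) = 1.
Reduced forces 3a^2 <= |D| = 6532, so 1 <= a <= 46; b must have the parity of D, and c = (b^2 - D)/(4a) must be an integer >= a.
Enumerate a = 1..46, b in [-a, a]:
  a=1: (1, 0, 1633)  [1]
  a=2: (2, 2, 817)  [1]
  a=3..16: none
  a=17: (17, -8, 97), (17, 8, 97)  [2]
  a=18: none
  a=19: (19, -2, 86), (19, 2, 86)  [2]
  a=20..22: none
  a=23: (23, 0, 71)  [1]
  a=24..28: none
  a=29: (29, -14, 58), (29, 14, 58)  [2]
  a=30: none
  a=31: (31, -28, 59), (31, 28, 59)  [2]
  a=32..33: none
  a=34: (34, -26, 53), (34, 26, 53)  [2]
  a=35..37: none
  a=38: (38, -2, 43), (38, 2, 43)  [2]
  a=39..45: none
  a=46: (46, 46, 47)  [1]
Total reduced forms: 1 + 1 + 2 + 2 + 1 + 2 + 2 + 2 + 2 + 1 = 16
h = 16

16


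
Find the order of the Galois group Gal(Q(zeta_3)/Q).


|Gal(Q(zeta_3)/Q)| = phi(3)
= 2

2


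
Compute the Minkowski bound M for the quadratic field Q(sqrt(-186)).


d = -186, d mod 4 = 2, so disc(K) = 4d = -744; |disc(K)| = 744
Imaginary quadratic field, so n = 2, s = r2 = 1, r1 = 0
M = (n!/n^n) * (4/pi)^s * sqrt(|disc(K)|) = (2!/2^2) * (4/pi)^1 * sqrt(744)
= 0.5 * 1.273240 * 27.276363
= 17.3647

17.3647


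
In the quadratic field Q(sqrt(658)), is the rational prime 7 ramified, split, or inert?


K = Q(sqrt(658)). Since d mod 4 = 2, disc(K) = 2632.
Check p | disc: 2632 mod 7 = 0.
p divides disc, so p ramifies: (p) = P^2 with e=2, f=1, g=1.
Therefore p is ramified.

ramified


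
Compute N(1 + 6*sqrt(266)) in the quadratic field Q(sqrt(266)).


N(a + b*sqrt(d)) = a^2 - d*b^2
= (1)^2 - (266)*(6)^2
= 1 - 9576
= -9575

-9575


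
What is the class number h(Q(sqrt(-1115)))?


K = Q(sqrt(-1115)). d mod 4 = 1, so D = disc(K) = d = -1115
h(K) equals the number of primitive reduced positive-definite forms (a, b, c) = a*x^2 + b*x*y + c*y^2 with b^2 - 4ac = D,
where reduced means |b| <= a <= c, with b >= 0 whenever |b| = a or a = c, and primitive means gcd(a, b, c) = 1.
Reduced forces 3a^2 <= |D| = 1115, so 1 <= a <= 19; b must have the parity of D, and c = (b^2 - D)/(4a) must be an integer >= a.
Enumerate a = 1..19, b in [-a, a]:
  a=1: (1, 1, 279)  [1]
  a=2: none
  a=3: (3, -1, 93), (3, 1, 93)  [2]
  a=4: none
  a=5: (5, 5, 57)  [1]
  a=6..8: none
  a=9: (9, -1, 31), (9, 1, 31)  [2]
  a=10..12: none
  a=13: (13, -9, 23), (13, 9, 23)  [2]
  a=14: none
  a=15: (15, -5, 19), (15, 5, 19)  [2]
  a=16..19: none
Total reduced forms: 1 + 2 + 1 + 2 + 2 + 2 = 10
h = 10

10


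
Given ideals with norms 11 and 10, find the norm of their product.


N(IJ) = N(I) * N(J)
= 11 * 10
= 110

110


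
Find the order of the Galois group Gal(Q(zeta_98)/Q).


|Gal(Q(zeta_98)/Q)| = phi(98)
= 42

42


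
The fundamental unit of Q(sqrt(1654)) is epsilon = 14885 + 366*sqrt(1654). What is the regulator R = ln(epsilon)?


epsilon = 14885 + 366*sqrt(1654)
= 29770.0000
R = ln(29770.0000)
= 10.3013

10.3013


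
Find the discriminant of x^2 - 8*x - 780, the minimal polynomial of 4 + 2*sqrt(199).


The element 4 + 2*sqrt(199) has minimal polynomial:
x^2 - 8*x - 780
Discriminant = (-8)^2 - 4*(-780)
= 64 + 3120
= 3184

3184


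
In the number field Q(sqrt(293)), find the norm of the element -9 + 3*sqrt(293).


N(a + b*sqrt(d)) = a^2 - d*b^2
= (-9)^2 - (293)*(3)^2
= 81 - 2637
= -2556

-2556


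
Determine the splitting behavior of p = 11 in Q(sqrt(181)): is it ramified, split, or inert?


K = Q(sqrt(181)). Since d mod 4 = 1, disc(K) = 181.
Check p | disc: 181 mod 11 = 5.
p does not divide disc. Compute Legendre symbol (d/p):
5^((11-1)/2) mod 11 = 1
(d/p) = 1, so p splits: (p) = P*P' with e=1, f=1, g=2.
Therefore p is split.

split


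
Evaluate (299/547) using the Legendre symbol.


p = 547 is prime, so compute (299/547) with the reciprocity algorithm (Jacobi-symbol steps: pull out 2s via (2/n), flip via reciprocity, reduce):
  reciprocity: (299/547) -> -(547/299)
  reduce: (248/299)
  pull out 2: (2/299) = -1  (since 299 mod 8 = 3)
  pull out 2: (2/299) = -1  (since 299 mod 8 = 3)
  pull out 2: (2/299) = -1  (since 299 mod 8 = 3)
  reciprocity: (31/299) -> -(299/31)
  reduce: (20/31)
  pull out 2: (2/31) = +1  (since 31 mod 8 = 7)
  pull out 2: (2/31) = +1  (since 31 mod 8 = 7)
  reciprocity: (5/31) -> +(31/5)
  reduce: (1/5)
  (1/5) = 1
Product of signs = -1
(299/547) = -1

-1


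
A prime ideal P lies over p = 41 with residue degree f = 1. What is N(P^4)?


N(P^a) = p^(a*f)
= 41^(4*1)
= 41^4
= 2825761

2825761


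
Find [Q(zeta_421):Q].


The degree equals Euler's totient phi(421).
421 = 421
phi(421) = 420

420


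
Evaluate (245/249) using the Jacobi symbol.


Compute (245/249) via quadratic reciprocity:
  reciprocity: (245/249) -> +(249/245)
  reduce: (4/245)
  pull out 2: (2/245) = -1  (since 245 mod 8 = 5)
  pull out 2: (2/245) = -1  (since 245 mod 8 = 5)
  (1/245) = 1
Product of signs = 1

1


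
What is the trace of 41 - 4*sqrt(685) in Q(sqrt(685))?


Tr(a + b*sqrt(d)) = (a + b*sqrt(d)) + (a - b*sqrt(d)) = 2a
= 2 * (41)
= 82

82


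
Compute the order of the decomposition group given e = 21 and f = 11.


|D_P| = e * f
= 21 * 11
= 231

231


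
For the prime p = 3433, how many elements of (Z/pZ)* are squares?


For prime p, the number of non-zero quadratic residues is (p-1)/2.
= (3433-1)/2
= 1716

1716


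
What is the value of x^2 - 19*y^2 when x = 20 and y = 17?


x^2 - d*y^2
= 20^2 - 19*17^2
= 400 - 5491
= -5091

-5091


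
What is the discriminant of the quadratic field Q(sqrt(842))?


For K = Q(sqrt(d)) with d squarefree: disc(K) = d if d = 1 mod 4, and disc(K) = 4d if d = 2 or 3 mod 4.
Here d = 842, and d mod 4 = 2.
d = 2 mod 4, not 1 (O_K = Z[sqrt(d)]), so disc(K) = 4d = 4 * (842) = 3368

3368


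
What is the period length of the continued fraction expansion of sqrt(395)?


Run the CF algorithm for sqrt(395).
a_0 = floor(sqrt(395)) = 19; set m_0=0, q_0=1.
Recurrence: m' = q*a - m,  q' = (d - m'^2)/q,  a' = floor((a_0 + m')/q').
  step 1: m=19, q=34, a=1
  step 2: m=15, q=5, a=6
  step 3: m=15, q=34, a=1
  step 4: m=19, q=1, a=38
a_4 = 2*a_0 = 38, so the period closes here.
sqrt(395) = [19; 1, 6, 1, 38]
Period length = 4

4


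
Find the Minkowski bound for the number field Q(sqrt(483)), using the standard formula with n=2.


d = 483, d mod 4 = 3, so disc(K) = 4d = 1932; |disc(K)| = 1932
Real quadratic field, so n = 2, s = r2 = 0, r1 = 2
M = (n!/n^n) * (4/pi)^s * sqrt(|disc(K)|) = (2!/2^2) * (4/pi)^0 * sqrt(1932)
= 0.5 * 1.000000 * 43.954522
= 21.9773

21.9773


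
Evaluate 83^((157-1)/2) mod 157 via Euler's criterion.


p = 157 is prime and the exponent is (p-1)/2 = 78, so by Euler's criterion 83^78 = (83/157) = +1 or -1 mod 157.
Compute by square-and-multiply:
  78 = 64 + 8 + 4 + 2 (binary 1001110)
  Repeated squaring mod 157: 83^1 = 83, 83^2 = 138, 83^4 = 47, 83^8 = 11, 83^16 = 121, 83^32 = 40, 83^64 = 30
  83^78 = 83^64 * 83^8 * 83^4 * 83^2 = 30 * 11 * 47 * 138 mod 157
    30 * 11 = 330 = 16 mod 157
    16 * 47 = 752 = 124 mod 157
    124 * 138 = 17112 = 156 mod 157
  83^78 = 156 mod 157
Result 156 = p - 1 = -1 mod 157: 83 is a quadratic non-residue mod 157. As a residue in [0, p-1] the value is 156.
83^78 mod 157 = 156

156


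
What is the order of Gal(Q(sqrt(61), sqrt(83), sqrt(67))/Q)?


The 3 square roots of distinct primes are multiplicatively independent over Q,
so [K:Q] = 2^3 and Gal(K/Q) is isomorphic to (Z/2Z)^3.
|Gal| = 2^3 = 8

8


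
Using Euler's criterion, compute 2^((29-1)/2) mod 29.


p = 29 is prime and the exponent is (p-1)/2 = 14, so by Euler's criterion 2^14 = (2/29) = +1 or -1 mod 29.
Compute by square-and-multiply:
  14 = 8 + 4 + 2 (binary 1110)
  Repeated squaring mod 29: 2^1 = 2, 2^2 = 4, 2^4 = 16, 2^8 = 24
  2^14 = 2^8 * 2^4 * 2^2 = 24 * 16 * 4 mod 29
    24 * 16 = 384 = 7 mod 29
    7 * 4 = 28 = 28 mod 29
  2^14 = 28 mod 29
Result 28 = p - 1 = -1 mod 29: 2 is a quadratic non-residue mod 29. As a residue in [0, p-1] the value is 28.
2^14 mod 29 = 28

28


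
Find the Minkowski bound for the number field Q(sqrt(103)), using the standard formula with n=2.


d = 103, d mod 4 = 3, so disc(K) = 4d = 412; |disc(K)| = 412
Real quadratic field, so n = 2, s = r2 = 0, r1 = 2
M = (n!/n^n) * (4/pi)^s * sqrt(|disc(K)|) = (2!/2^2) * (4/pi)^0 * sqrt(412)
= 0.5 * 1.000000 * 20.297783
= 10.1489

10.1489


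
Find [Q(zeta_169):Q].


The degree equals Euler's totient phi(169).
169 = 13^2
phi(169) = 156

156


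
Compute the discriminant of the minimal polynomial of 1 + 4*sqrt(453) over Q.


The element 1 + 4*sqrt(453) has minimal polynomial:
x^2 - 2*x - 7247
Discriminant = (-2)^2 - 4*(-7247)
= 4 + 28988
= 28992

28992


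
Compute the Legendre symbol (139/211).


p = 211 is prime, so compute (139/211) with the reciprocity algorithm (Jacobi-symbol steps: pull out 2s via (2/n), flip via reciprocity, reduce):
  reciprocity: (139/211) -> -(211/139)
  reduce: (72/139)
  pull out 2: (2/139) = -1  (since 139 mod 8 = 3)
  pull out 2: (2/139) = -1  (since 139 mod 8 = 3)
  pull out 2: (2/139) = -1  (since 139 mod 8 = 3)
  reciprocity: (9/139) -> +(139/9)
  reduce: (4/9)
  pull out 2: (2/9) = +1  (since 9 mod 8 = 1)
  pull out 2: (2/9) = +1  (since 9 mod 8 = 1)
  (1/9) = 1
Product of signs = 1
(139/211) = 1

1


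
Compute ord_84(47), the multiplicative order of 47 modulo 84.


We want ord_84(47), the smallest k >= 1 with 47^k = 1 mod 84.
n = 84 = 2^2 * 3 * 7, phi(84) = 24; the order divides phi(n).
Divisors of 24: 1, 2, 3, 4, 6, 8, 12, 24
Repeated squaring mod 84: 47^1 = 47, 47^2 = 25, 47^4 = 37, 47^8 = 25, 47^16 = 37
Test divisors in increasing order:
  k=1: 47^1 = 47 mod 84
  k=2: 47^2 = 25 mod 84
  k=3: 47^3 = 25 * 47 = 83 mod 84
  k=4: 47^4 = 37 mod 84
  k=6: 47^6 = 37 * 25 = 1 mod 84  <- first divisor giving 1
Order = 6

6


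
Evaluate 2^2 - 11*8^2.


x^2 - d*y^2
= 2^2 - 11*8^2
= 4 - 704
= -700

-700


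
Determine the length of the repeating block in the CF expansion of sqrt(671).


Run the CF algorithm for sqrt(671).
a_0 = floor(sqrt(671)) = 25; set m_0=0, q_0=1.
Recurrence: m' = q*a - m,  q' = (d - m'^2)/q,  a' = floor((a_0 + m')/q').
  step 1: m=25, q=46, a=1
  step 2: m=21, q=5, a=9
  step 3: m=24, q=19, a=2
  step 4: m=14, q=25, a=1
  step 5: m=11, q=22, a=1
  step 6: m=11, q=25, a=1
  step 7: m=14, q=19, a=2
  step 8: m=24, q=5, a=9
  step 9: m=21, q=46, a=1
  step 10: m=25, q=1, a=50
a_10 = 2*a_0 = 50, so the period closes here.
sqrt(671) = [25; 1, 9, 2, 1, 1, 1, 2, 9, 1, 50]
Period length = 10

10


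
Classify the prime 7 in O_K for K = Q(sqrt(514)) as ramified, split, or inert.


K = Q(sqrt(514)). Since d mod 4 = 2, disc(K) = 2056.
Check p | disc: 2056 mod 7 = 5.
p does not divide disc. Compute Legendre symbol (d/p):
3^((7-1)/2) mod 7 = -1
(d/p) = -1, so p is inert: (p) stays prime with e=1, f=2, g=1.
Therefore p is inert.

inert


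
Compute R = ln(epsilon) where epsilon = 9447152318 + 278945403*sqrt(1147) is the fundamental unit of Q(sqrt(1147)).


epsilon = 9447152318 + 278945403*sqrt(1147)
= 1.8894e+10
R = ln(1.8894e+10)
= 23.6621

23.6621


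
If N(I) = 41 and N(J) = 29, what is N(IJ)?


N(IJ) = N(I) * N(J)
= 41 * 29
= 1189

1189


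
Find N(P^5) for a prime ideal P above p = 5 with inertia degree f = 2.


N(P^a) = p^(a*f)
= 5^(5*2)
= 5^10
= 9765625

9765625


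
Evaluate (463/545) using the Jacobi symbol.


Compute (463/545) via quadratic reciprocity:
  reciprocity: (463/545) -> +(545/463)
  reduce: (82/463)
  pull out 2: (2/463) = +1  (since 463 mod 8 = 7)
  reciprocity: (41/463) -> +(463/41)
  reduce: (12/41)
  pull out 2: (2/41) = +1  (since 41 mod 8 = 1)
  pull out 2: (2/41) = +1  (since 41 mod 8 = 1)
  reciprocity: (3/41) -> +(41/3)
  reduce: (2/3)
  pull out 2: (2/3) = -1  (since 3 mod 8 = 3)
  (1/3) = 1
Product of signs = -1

-1


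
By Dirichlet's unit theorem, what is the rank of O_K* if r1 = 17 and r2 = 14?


By Dirichlet's unit theorem:
rank = r1 + r2 - 1
= 17 + 14 - 1
= 30

30


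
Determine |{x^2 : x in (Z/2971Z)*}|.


For prime p, the number of non-zero quadratic residues is (p-1)/2.
= (2971-1)/2
= 1485

1485


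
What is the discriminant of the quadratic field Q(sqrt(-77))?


For K = Q(sqrt(d)) with d squarefree: disc(K) = d if d = 1 mod 4, and disc(K) = 4d if d = 2 or 3 mod 4.
Here d = -77, and d mod 4 = 3.
d = 3 mod 4, not 1 (O_K = Z[sqrt(d)]), so disc(K) = 4d = 4 * (-77) = -308

-308


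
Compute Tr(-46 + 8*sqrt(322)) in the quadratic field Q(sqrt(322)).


Tr(a + b*sqrt(d)) = (a + b*sqrt(d)) + (a - b*sqrt(d)) = 2a
= 2 * (-46)
= -92

-92


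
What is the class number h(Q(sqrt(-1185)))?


K = Q(sqrt(-1185)). d mod 4 = 3, so D = disc(K) = 4d = -4740
h(K) equals the number of primitive reduced positive-definite forms (a, b, c) = a*x^2 + b*x*y + c*y^2 with b^2 - 4ac = D,
where reduced means |b| <= a <= c, with b >= 0 whenever |b| = a or a = c, and primitive means gcd(a, b, c) = 1.
Reduced forces 3a^2 <= |D| = 4740, so 1 <= a <= 39; b must have the parity of D, and c = (b^2 - D)/(4a) must be an integer >= a.
Enumerate a = 1..39, b in [-a, a]:
  a=1: (1, 0, 1185)  [1]
  a=2: (2, 2, 593)  [1]
  a=3: (3, 0, 395)  [1]
  a=4: none
  a=5: (5, 0, 237)  [1]
  a=6: (6, 6, 199)  [1]
  a=7..9: none
  a=10: (10, 10, 121)  [1]
  a=11: (11, -10, 110), (11, 10, 110)  [2]
  a=12..14: none
  a=15: (15, 0, 79)  [1]
  a=16..21: none
  a=22: (22, -10, 55), (22, 10, 55)  [2]
  a=23..28: none
  a=29: (29, -4, 41), (29, 4, 41)  [2]
  a=30: (30, 30, 47)  [1]
  a=31..32: none
  a=33: (33, -12, 37), (33, 12, 37)  [2]
  a=34..39: none
Total reduced forms: 1 + 1 + 1 + 1 + 1 + 1 + 2 + 1 + 2 + 2 + 1 + 2 = 16
h = 16

16


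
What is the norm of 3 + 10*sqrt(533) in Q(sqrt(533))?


N(a + b*sqrt(d)) = a^2 - d*b^2
= (3)^2 - (533)*(10)^2
= 9 - 53300
= -53291

-53291


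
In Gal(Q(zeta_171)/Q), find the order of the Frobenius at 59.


The Frobenius at p in Gal(Q(zeta_n)/Q) = (Z/nZ)* is the class of p, so its order is ord_171(59), the smallest k >= 1 with 59^k = 1 mod 171.
n = 171 = 3^2 * 19, phi(171) = 108; the order divides phi(n).
Divisors of 108: 1, 2, 3, 4, 6, 9, 12, 18, 27, 36, 54, 108
Repeated squaring mod 171: 59^1 = 59, 59^2 = 61, 59^4 = 130, 59^8 = 142, 59^16 = 157, 59^32 = 25, 59^64 = 112
Test divisors in increasing order:
  k=1: 59^1 = 59 mod 171
  k=2: 59^2 = 61 mod 171
  k=3: 59^3 = 61 * 59 = 8 mod 171
  k=4: 59^4 = 130 mod 171
  k=6: 59^6 = 130 * 61 = 64 mod 171
  k=9: 59^9 = 142 * 59 = 170 mod 171
  k=12: 59^12 = 142 * 130 = 163 mod 171
  k=18: 59^18 = 157 * 61 = 1 mod 171  <- first divisor giving 1
Order = 18

18


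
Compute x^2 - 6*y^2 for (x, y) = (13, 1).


x^2 - d*y^2
= 13^2 - 6*1^2
= 169 - 6
= 163

163


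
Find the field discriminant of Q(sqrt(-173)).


For K = Q(sqrt(d)) with d squarefree: disc(K) = d if d = 1 mod 4, and disc(K) = 4d if d = 2 or 3 mod 4.
Here d = -173, and d mod 4 = 3.
d = 3 mod 4, not 1 (O_K = Z[sqrt(d)]), so disc(K) = 4d = 4 * (-173) = -692

-692


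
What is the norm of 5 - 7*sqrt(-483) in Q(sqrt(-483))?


N(a + b*sqrt(d)) = a^2 - d*b^2
= (5)^2 - (-483)*(-7)^2
= 25 + 23667
= 23692

23692


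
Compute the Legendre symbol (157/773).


p = 773 is prime, so compute (157/773) with the reciprocity algorithm (Jacobi-symbol steps: pull out 2s via (2/n), flip via reciprocity, reduce):
  reciprocity: (157/773) -> +(773/157)
  reduce: (145/157)
  reciprocity: (145/157) -> +(157/145)
  reduce: (12/145)
  pull out 2: (2/145) = +1  (since 145 mod 8 = 1)
  pull out 2: (2/145) = +1  (since 145 mod 8 = 1)
  reciprocity: (3/145) -> +(145/3)
  reduce: (1/3)
  (1/3) = 1
Product of signs = 1
(157/773) = 1

1


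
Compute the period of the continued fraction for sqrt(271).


Run the CF algorithm for sqrt(271).
a_0 = floor(sqrt(271)) = 16; set m_0=0, q_0=1.
Recurrence: m' = q*a - m,  q' = (d - m'^2)/q,  a' = floor((a_0 + m')/q').
  step 1: m=16, q=15, a=2
  step 2: m=14, q=5, a=6
  step 3: m=16, q=3, a=10
  step 4: m=14, q=25, a=1
  step 5: m=11, q=6, a=4
  step 6: m=13, q=17, a=1
  step 7: m=4, q=15, a=1
  step 8: m=11, q=10, a=2
  step 9: m=9, q=19, a=1
  step 10: m=10, q=9, a=2
  step 11: m=8, q=23, a=1
  step 12: m=15, q=2, a=15
  step 13: m=15, q=23, a=1
  step 14: m=8, q=9, a=2
  step 15: m=10, q=19, a=1
  step 16: m=9, q=10, a=2
  step 17: m=11, q=15, a=1
  step 18: m=4, q=17, a=1
  step 19: m=13, q=6, a=4
  step 20: m=11, q=25, a=1
  step 21: m=14, q=3, a=10
  step 22: m=16, q=5, a=6
  step 23: m=14, q=15, a=2
  step 24: m=16, q=1, a=32
a_24 = 2*a_0 = 32, so the period closes here.
sqrt(271) = [16; 2, 6, 10, 1, 4, 1, 1, 2, 1, 2, 1, 15, 1, 2, 1, 2, 1, 1, 4, 1, 10, 6, 2, 32]
Period length = 24

24


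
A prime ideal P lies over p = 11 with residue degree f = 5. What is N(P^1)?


N(P^a) = p^(a*f)
= 11^(1*5)
= 11^5
= 161051

161051


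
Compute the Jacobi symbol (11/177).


Compute (11/177) via quadratic reciprocity:
  reciprocity: (11/177) -> +(177/11)
  reduce: (1/11)
  (1/11) = 1
Product of signs = 1

1


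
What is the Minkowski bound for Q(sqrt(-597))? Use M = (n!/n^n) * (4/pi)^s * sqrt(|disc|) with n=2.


d = -597, d mod 4 = 3, so disc(K) = 4d = -2388; |disc(K)| = 2388
Imaginary quadratic field, so n = 2, s = r2 = 1, r1 = 0
M = (n!/n^n) * (4/pi)^s * sqrt(|disc(K)|) = (2!/2^2) * (4/pi)^1 * sqrt(2388)
= 0.5 * 1.273240 * 48.867167
= 31.1098

31.1098


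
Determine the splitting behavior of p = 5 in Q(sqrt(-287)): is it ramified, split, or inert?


K = Q(sqrt(-287)). Since d mod 4 = 1, disc(K) = -287.
Check p | disc: -287 mod 5 = 3.
p does not divide disc. Compute Legendre symbol (d/p):
3^((5-1)/2) mod 5 = -1
(d/p) = -1, so p is inert: (p) stays prime with e=1, f=2, g=1.
Therefore p is inert.

inert


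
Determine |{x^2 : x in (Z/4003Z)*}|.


For prime p, the number of non-zero quadratic residues is (p-1)/2.
= (4003-1)/2
= 2001

2001


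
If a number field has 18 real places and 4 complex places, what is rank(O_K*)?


By Dirichlet's unit theorem:
rank = r1 + r2 - 1
= 18 + 4 - 1
= 21

21


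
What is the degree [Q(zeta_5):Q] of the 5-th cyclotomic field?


The degree equals Euler's totient phi(5).
5 = 5
phi(5) = 4

4


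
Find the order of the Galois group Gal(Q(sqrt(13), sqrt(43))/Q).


The 2 square roots of distinct primes are multiplicatively independent over Q,
so [K:Q] = 2^2 and Gal(K/Q) is isomorphic to (Z/2Z)^2.
|Gal| = 2^2 = 4

4


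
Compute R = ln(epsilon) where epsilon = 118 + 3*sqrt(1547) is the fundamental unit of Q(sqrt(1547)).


epsilon = 118 + 3*sqrt(1547)
= 235.9958
R = ln(235.9958)
= 5.4638

5.4638


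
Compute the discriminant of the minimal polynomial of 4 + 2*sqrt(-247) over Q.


The element 4 + 2*sqrt(-247) has minimal polynomial:
x^2 - 8*x + 1004
Discriminant = (-8)^2 - 4*(1004)
= 64 - 4016
= -3952

-3952


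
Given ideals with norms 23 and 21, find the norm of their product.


N(IJ) = N(I) * N(J)
= 23 * 21
= 483

483


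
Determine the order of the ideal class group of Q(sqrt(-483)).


K = Q(sqrt(-483)). d mod 4 = 1, so D = disc(K) = d = -483
h(K) equals the number of primitive reduced positive-definite forms (a, b, c) = a*x^2 + b*x*y + c*y^2 with b^2 - 4ac = D,
where reduced means |b| <= a <= c, with b >= 0 whenever |b| = a or a = c, and primitive means gcd(a, b, c) = 1.
Reduced forces 3a^2 <= |D| = 483, so 1 <= a <= 12; b must have the parity of D, and c = (b^2 - D)/(4a) must be an integer >= a.
Enumerate a = 1..12, b in [-a, a]:
  a=1: (1, 1, 121)  [1]
  a=2: none
  a=3: (3, 3, 41)  [1]
  a=4..6: none
  a=7: (7, 7, 19)  [1]
  a=8..10: none
  a=11: (11, 1, 11)  [1]
  a=12: none
Total reduced forms: 1 + 1 + 1 + 1 = 4
h = 4

4


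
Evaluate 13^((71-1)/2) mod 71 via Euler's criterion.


p = 71 is prime and the exponent is (p-1)/2 = 35, so by Euler's criterion 13^35 = (13/71) = +1 or -1 mod 71.
Compute by square-and-multiply:
  35 = 32 + 2 + 1 (binary 100011)
  Repeated squaring mod 71: 13^1 = 13, 13^2 = 27, 13^4 = 19, 13^8 = 6, 13^16 = 36, 13^32 = 18
  13^35 = 13^32 * 13^2 * 13^1 = 18 * 27 * 13 mod 71
    18 * 27 = 486 = 60 mod 71
    60 * 13 = 780 = 70 mod 71
  13^35 = 70 mod 71
Result 70 = p - 1 = -1 mod 71: 13 is a quadratic non-residue mod 71. As a residue in [0, p-1] the value is 70.
13^35 mod 71 = 70

70


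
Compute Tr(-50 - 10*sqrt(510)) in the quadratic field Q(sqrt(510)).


Tr(a + b*sqrt(d)) = (a + b*sqrt(d)) + (a - b*sqrt(d)) = 2a
= 2 * (-50)
= -100

-100


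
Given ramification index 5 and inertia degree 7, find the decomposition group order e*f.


|D_P| = e * f
= 5 * 7
= 35

35


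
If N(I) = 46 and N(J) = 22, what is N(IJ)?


N(IJ) = N(I) * N(J)
= 46 * 22
= 1012

1012


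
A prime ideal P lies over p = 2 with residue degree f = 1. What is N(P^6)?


N(P^a) = p^(a*f)
= 2^(6*1)
= 2^6
= 64

64


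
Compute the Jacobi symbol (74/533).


Compute (74/533) via quadratic reciprocity:
  pull out 2: (2/533) = -1  (since 533 mod 8 = 5)
  reciprocity: (37/533) -> +(533/37)
  reduce: (15/37)
  reciprocity: (15/37) -> +(37/15)
  reduce: (7/15)
  reciprocity: (7/15) -> -(15/7)
  reduce: (1/7)
  (1/7) = 1
Product of signs = 1

1


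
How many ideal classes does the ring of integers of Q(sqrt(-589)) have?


K = Q(sqrt(-589)). d mod 4 = 3, so D = disc(K) = 4d = -2356
h(K) equals the number of primitive reduced positive-definite forms (a, b, c) = a*x^2 + b*x*y + c*y^2 with b^2 - 4ac = D,
where reduced means |b| <= a <= c, with b >= 0 whenever |b| = a or a = c, and primitive means gcd(a, b, c) = 1.
Reduced forces 3a^2 <= |D| = 2356, so 1 <= a <= 28; b must have the parity of D, and c = (b^2 - D)/(4a) must be an integer >= a.
Enumerate a = 1..28, b in [-a, a]:
  a=1: (1, 0, 589)  [1]
  a=2: (2, 2, 295)  [1]
  a=3..4: none
  a=5: (5, -2, 118), (5, 2, 118)  [2]
  a=6..9: none
  a=10: (10, -2, 59), (10, 2, 59)  [2]
  a=11: (11, -8, 55), (11, 8, 55)  [2]
  a=12: none
  a=13: (13, -6, 46), (13, 6, 46)  [2]
  a=14..18: none
  a=19: (19, 0, 31)  [1]
  a=20..21: none
  a=22: (22, -14, 29), (22, 14, 29)  [2]
  a=23: (23, -6, 26), (23, 6, 26)  [2]
  a=24: none
  a=25: (25, 12, 25)  [1]
  a=26..28: none
Total reduced forms: 1 + 1 + 2 + 2 + 2 + 2 + 1 + 2 + 2 + 1 = 16
h = 16

16


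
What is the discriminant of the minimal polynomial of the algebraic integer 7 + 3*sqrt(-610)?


The element 7 + 3*sqrt(-610) has minimal polynomial:
x^2 - 14*x + 5539
Discriminant = (-14)^2 - 4*(5539)
= 196 - 22156
= -21960

-21960


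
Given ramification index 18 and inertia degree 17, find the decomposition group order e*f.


|D_P| = e * f
= 18 * 17
= 306

306


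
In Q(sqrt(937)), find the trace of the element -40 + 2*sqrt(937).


Tr(a + b*sqrt(d)) = (a + b*sqrt(d)) + (a - b*sqrt(d)) = 2a
= 2 * (-40)
= -80

-80


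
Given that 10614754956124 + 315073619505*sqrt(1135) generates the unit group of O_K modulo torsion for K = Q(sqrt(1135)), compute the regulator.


epsilon = 10614754956124 + 315073619505*sqrt(1135)
= 2.1230e+13
R = ln(2.1230e+13)
= 30.6864

30.6864


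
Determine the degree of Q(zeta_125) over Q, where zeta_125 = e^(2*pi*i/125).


The degree equals Euler's totient phi(125).
125 = 5^3
phi(125) = 100

100


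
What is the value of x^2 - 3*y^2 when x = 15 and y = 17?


x^2 - d*y^2
= 15^2 - 3*17^2
= 225 - 867
= -642

-642


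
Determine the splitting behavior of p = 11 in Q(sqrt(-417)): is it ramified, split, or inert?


K = Q(sqrt(-417)). Since d mod 4 = 3, disc(K) = -1668.
Check p | disc: -1668 mod 11 = 4.
p does not divide disc. Compute Legendre symbol (d/p):
1^((11-1)/2) mod 11 = 1
(d/p) = 1, so p splits: (p) = P*P' with e=1, f=1, g=2.
Therefore p is split.

split


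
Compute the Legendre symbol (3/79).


p = 79 is prime, so compute (3/79) with the reciprocity algorithm (Jacobi-symbol steps: pull out 2s via (2/n), flip via reciprocity, reduce):
  reciprocity: (3/79) -> -(79/3)
  reduce: (1/3)
  (1/3) = 1
Product of signs = -1
(3/79) = -1

-1


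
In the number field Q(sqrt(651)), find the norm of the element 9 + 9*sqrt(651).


N(a + b*sqrt(d)) = a^2 - d*b^2
= (9)^2 - (651)*(9)^2
= 81 - 52731
= -52650

-52650


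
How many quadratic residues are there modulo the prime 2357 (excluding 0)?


For prime p, the number of non-zero quadratic residues is (p-1)/2.
= (2357-1)/2
= 1178

1178


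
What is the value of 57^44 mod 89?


p = 89 is prime and the exponent is (p-1)/2 = 44, so by Euler's criterion 57^44 = (57/89) = +1 or -1 mod 89.
Compute by square-and-multiply:
  44 = 32 + 8 + 4 (binary 101100)
  Repeated squaring mod 89: 57^1 = 57, 57^2 = 45, 57^4 = 67, 57^8 = 39, 57^16 = 8, 57^32 = 64
  57^44 = 57^32 * 57^8 * 57^4 = 64 * 39 * 67 mod 89
    64 * 39 = 2496 = 4 mod 89
    4 * 67 = 268 = 1 mod 89
  57^44 = 1 mod 89
Result 1: 57 is a quadratic residue mod 89.
57^44 mod 89 = 1

1


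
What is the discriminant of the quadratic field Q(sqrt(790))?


For K = Q(sqrt(d)) with d squarefree: disc(K) = d if d = 1 mod 4, and disc(K) = 4d if d = 2 or 3 mod 4.
Here d = 790, and d mod 4 = 2.
d = 2 mod 4, not 1 (O_K = Z[sqrt(d)]), so disc(K) = 4d = 4 * (790) = 3160

3160


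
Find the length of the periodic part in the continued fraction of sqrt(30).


Run the CF algorithm for sqrt(30).
a_0 = floor(sqrt(30)) = 5; set m_0=0, q_0=1.
Recurrence: m' = q*a - m,  q' = (d - m'^2)/q,  a' = floor((a_0 + m')/q').
  step 1: m=5, q=5, a=2
  step 2: m=5, q=1, a=10
a_2 = 2*a_0 = 10, so the period closes here.
sqrt(30) = [5; 2, 10]
Period length = 2

2


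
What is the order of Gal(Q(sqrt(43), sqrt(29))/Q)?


The 2 square roots of distinct primes are multiplicatively independent over Q,
so [K:Q] = 2^2 and Gal(K/Q) is isomorphic to (Z/2Z)^2.
|Gal| = 2^2 = 4

4


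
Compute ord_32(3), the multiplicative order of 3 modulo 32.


We want ord_32(3), the smallest k >= 1 with 3^k = 1 mod 32.
n = 32 = 2^5, phi(32) = 16; the order divides phi(n).
Divisors of 16: 1, 2, 4, 8, 16
Repeated squaring mod 32: 3^1 = 3, 3^2 = 9, 3^4 = 17, 3^8 = 1, 3^16 = 1
Test divisors in increasing order:
  k=1: 3^1 = 3 mod 32
  k=2: 3^2 = 9 mod 32
  k=4: 3^4 = 17 mod 32
  k=8: 3^8 = 1 mod 32  <- first divisor giving 1
Order = 8

8


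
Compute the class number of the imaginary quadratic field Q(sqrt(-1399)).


K = Q(sqrt(-1399)). d mod 4 = 1, so D = disc(K) = d = -1399
h(K) equals the number of primitive reduced positive-definite forms (a, b, c) = a*x^2 + b*x*y + c*y^2 with b^2 - 4ac = D,
where reduced means |b| <= a <= c, with b >= 0 whenever |b| = a or a = c, and primitive means gcd(a, b, c) = 1.
Reduced forces 3a^2 <= |D| = 1399, so 1 <= a <= 21; b must have the parity of D, and c = (b^2 - D)/(4a) must be an integer >= a.
Enumerate a = 1..21, b in [-a, a]:
  a=1: (1, 1, 350)  [1]
  a=2: (2, -1, 175), (2, 1, 175)  [2]
  a=3: none
  a=4: (4, -3, 88), (4, 3, 88)  [2]
  a=5: (5, -1, 70), (5, 1, 70)  [2]
  a=6: none
  a=7: (7, -1, 50), (7, 1, 50)  [2]
  a=8: (8, -3, 44), (8, 3, 44)  [2]
  a=9: none
  a=10: (10, -9, 37), (10, -1, 35), (10, 1, 35), (10, 9, 37)  [4]
  a=11: (11, -3, 32), (11, 3, 32)  [2]
  a=12..13: none
  a=14: (14, -13, 28), (14, -1, 25), (14, 1, 25), (14, 13, 28)  [4]
  a=15: none
  a=16: (16, -3, 22), (16, 3, 22)  [2]
  a=17..18: none
  a=19: (19, -11, 20), (19, 11, 20)  [2]
  a=20: (20, -19, 22), (20, 19, 22)  [2]
  a=21: none
Total reduced forms: 1 + 2 + 2 + 2 + 2 + 2 + 4 + 2 + 4 + 2 + 2 + 2 = 27
h = 27

27


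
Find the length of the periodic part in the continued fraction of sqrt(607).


Run the CF algorithm for sqrt(607).
a_0 = floor(sqrt(607)) = 24; set m_0=0, q_0=1.
Recurrence: m' = q*a - m,  q' = (d - m'^2)/q,  a' = floor((a_0 + m')/q').
  step 1: m=24, q=31, a=1
  step 2: m=7, q=18, a=1
  step 3: m=11, q=27, a=1
  step 4: m=16, q=13, a=3
  step 5: m=23, q=6, a=7
  step 6: m=19, q=41, a=1
  step 7: m=22, q=3, a=15
  step 8: m=23, q=26, a=1
  step 9: m=3, q=23, a=1
  step 10: m=20, q=9, a=4
  step 11: m=16, q=39, a=1
  step 12: m=23, q=2, a=23
  step 13: m=23, q=39, a=1
  step 14: m=16, q=9, a=4
  step 15: m=20, q=23, a=1
  step 16: m=3, q=26, a=1
  step 17: m=23, q=3, a=15
  step 18: m=22, q=41, a=1
  step 19: m=19, q=6, a=7
  step 20: m=23, q=13, a=3
  step 21: m=16, q=27, a=1
  step 22: m=11, q=18, a=1
  step 23: m=7, q=31, a=1
  step 24: m=24, q=1, a=48
a_24 = 2*a_0 = 48, so the period closes here.
sqrt(607) = [24; 1, 1, 1, 3, 7, 1, 15, 1, 1, 4, 1, 23, 1, 4, 1, 1, 15, 1, 7, 3, 1, 1, 1, 48]
Period length = 24

24


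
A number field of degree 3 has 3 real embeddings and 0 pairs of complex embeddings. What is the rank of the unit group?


By Dirichlet's unit theorem:
rank = r1 + r2 - 1
= 3 + 0 - 1
= 2

2


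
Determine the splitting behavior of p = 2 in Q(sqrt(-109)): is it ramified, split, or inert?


K = Q(sqrt(-109)). Since d mod 4 = 3, disc(K) = -436.
Check p | disc: -436 mod 2 = 0.
p divides disc, so p ramifies: (p) = P^2 with e=2, f=1, g=1.
Therefore p is ramified.

ramified


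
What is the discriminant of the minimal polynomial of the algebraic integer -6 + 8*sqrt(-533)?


The element -6 + 8*sqrt(-533) has minimal polynomial:
x^2 + 12*x + 34148
Discriminant = (12)^2 - 4*(34148)
= 144 - 136592
= -136448

-136448


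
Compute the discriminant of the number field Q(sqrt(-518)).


For K = Q(sqrt(d)) with d squarefree: disc(K) = d if d = 1 mod 4, and disc(K) = 4d if d = 2 or 3 mod 4.
Here d = -518, and d mod 4 = 2.
d = 2 mod 4, not 1 (O_K = Z[sqrt(d)]), so disc(K) = 4d = 4 * (-518) = -2072

-2072


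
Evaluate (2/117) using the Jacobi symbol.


Compute (2/117) via quadratic reciprocity:
  pull out 2: (2/117) = -1  (since 117 mod 8 = 5)
  (1/117) = 1
Product of signs = -1

-1


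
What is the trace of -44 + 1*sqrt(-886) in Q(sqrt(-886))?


Tr(a + b*sqrt(d)) = (a + b*sqrt(d)) + (a - b*sqrt(d)) = 2a
= 2 * (-44)
= -88

-88


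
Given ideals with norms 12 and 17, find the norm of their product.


N(IJ) = N(I) * N(J)
= 12 * 17
= 204

204


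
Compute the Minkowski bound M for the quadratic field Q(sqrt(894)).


d = 894, d mod 4 = 2, so disc(K) = 4d = 3576; |disc(K)| = 3576
Real quadratic field, so n = 2, s = r2 = 0, r1 = 2
M = (n!/n^n) * (4/pi)^s * sqrt(|disc(K)|) = (2!/2^2) * (4/pi)^0 * sqrt(3576)
= 0.5 * 1.000000 * 59.799666
= 29.8998

29.8998
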